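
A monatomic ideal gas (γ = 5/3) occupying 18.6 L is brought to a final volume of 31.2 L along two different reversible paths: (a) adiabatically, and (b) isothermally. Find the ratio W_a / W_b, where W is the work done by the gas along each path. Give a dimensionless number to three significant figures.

Path (a) adiabatic: W = P₁V₁(1 − (V₁/V₂)^(γ−1))/(γ−1) → W_a/(P₁V₁) = 0.4375.
Path (b) isothermal: W = P₁V₁ ln(V₂/V₁) → W_b/(P₁V₁) = 0.5173.
W_a / W_b = 0.4375 / 0.5173 = 0.8458.

W_a / W_b ≈ 0.846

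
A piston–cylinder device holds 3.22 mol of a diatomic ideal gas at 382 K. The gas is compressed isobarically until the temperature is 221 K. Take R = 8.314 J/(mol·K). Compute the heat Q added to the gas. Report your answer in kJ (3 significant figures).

Isobaric: W = nRΔT = (3.22)(8.314)(-161) = -4310 J.
ΔU = nCᵥΔT with Cᵥ = 5R/2: ΔU = (3.22)(20.79)(-161) = -10775 J.
Q = ΔU + W = -10775 − 4310 = -15086 J.

Q ≈ -15.1 kJ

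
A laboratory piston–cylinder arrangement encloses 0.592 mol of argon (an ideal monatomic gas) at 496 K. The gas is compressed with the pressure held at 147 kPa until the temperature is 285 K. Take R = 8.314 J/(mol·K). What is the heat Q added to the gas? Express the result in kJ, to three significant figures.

Isobaric: W = nRΔT = (0.592)(8.314)(-211) = -1039 J.
ΔU = nCᵥΔT with Cᵥ = 3R/2: ΔU = (0.592)(12.47)(-211) = -1558 J.
Q = ΔU + W = -1558 − 1039 = -2596 J.

Q ≈ -2.60 kJ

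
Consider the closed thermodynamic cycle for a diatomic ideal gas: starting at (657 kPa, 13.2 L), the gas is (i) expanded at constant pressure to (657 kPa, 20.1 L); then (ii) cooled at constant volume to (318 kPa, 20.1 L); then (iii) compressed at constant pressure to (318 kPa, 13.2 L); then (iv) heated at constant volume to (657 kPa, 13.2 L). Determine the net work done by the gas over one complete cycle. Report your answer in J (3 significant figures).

W_net ≈ 2340 J

Constant-volume legs do no work.
W(i) = (657)(20.1 − 13.2) = 4533 J; W(iii) = (318)(13.2 − 20.1) = -2194 J.
W_net = 4533 − 2194 = 2339 J (the clockwise enclosed area).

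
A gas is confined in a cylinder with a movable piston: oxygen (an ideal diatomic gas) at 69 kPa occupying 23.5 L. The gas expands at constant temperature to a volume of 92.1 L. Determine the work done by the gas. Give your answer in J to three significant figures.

Isothermal: W = nRT ln(V₂/V₁) = P₁V₁ ln(V₂/V₁).
P₁V₁ = (69 kPa)(23.5 L) = 1622 J.
W = 1622 × ln(92.1/23.5) = 1622 × 1.366
W_by_gas = 2215 J.

W ≈ 2210 J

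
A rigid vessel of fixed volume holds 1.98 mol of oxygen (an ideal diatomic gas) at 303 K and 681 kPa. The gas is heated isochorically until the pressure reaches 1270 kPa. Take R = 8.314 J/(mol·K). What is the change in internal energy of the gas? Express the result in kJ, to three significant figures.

Constant volume ⇒ W = 0, so Q = ΔU = nCᵥΔT with Cᵥ = 5R/2 = 20.79 J/(mol·K).
At constant V, T₂/T₁ = P₂/P₁ ⇒ ΔT = T₁(P₂/P₁ − 1) = 303·(1270/681 − 1) = 262.1 K.
ΔU = (1.98)(20.79)(262.1) = 10785 J.

ΔU ≈ 10.8 kJ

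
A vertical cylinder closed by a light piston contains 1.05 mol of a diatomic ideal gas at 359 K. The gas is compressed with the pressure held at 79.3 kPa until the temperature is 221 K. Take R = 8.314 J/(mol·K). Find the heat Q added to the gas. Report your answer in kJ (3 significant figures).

Isobaric: W = nRΔT = (1.05)(8.314)(-138) = -1205 J.
ΔU = nCᵥΔT with Cᵥ = 5R/2: ΔU = (1.05)(20.79)(-138) = -3012 J.
Q = ΔU + W = -3012 − 1205 = -4216 J.

Q ≈ -4.22 kJ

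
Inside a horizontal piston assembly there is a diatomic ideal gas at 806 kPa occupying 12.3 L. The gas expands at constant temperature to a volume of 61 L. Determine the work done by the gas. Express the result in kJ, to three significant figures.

Isothermal: W = nRT ln(V₂/V₁) = P₁V₁ ln(V₂/V₁).
P₁V₁ = (806 kPa)(12.3 L) = 9914 J.
W = 9914 × ln(61/12.3) = 9914 × 1.601
W_by_gas = 15875 J.

W ≈ 15.9 kJ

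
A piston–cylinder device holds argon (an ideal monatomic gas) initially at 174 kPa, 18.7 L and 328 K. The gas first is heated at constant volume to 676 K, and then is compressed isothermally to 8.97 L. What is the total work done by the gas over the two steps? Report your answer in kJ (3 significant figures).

W_total ≈ -4.93 kJ

Step 1 (isochoric): W = 0 (constant volume).
After step 1: P = 358.6 kPa (V unchanged).
Step 2 (isothermal): W = P₁V₁ ln(V₂/V₁) = (6706) ln(8.97/18.7) = -4926 J.
W_total = 0 − 4926 = -4926 J.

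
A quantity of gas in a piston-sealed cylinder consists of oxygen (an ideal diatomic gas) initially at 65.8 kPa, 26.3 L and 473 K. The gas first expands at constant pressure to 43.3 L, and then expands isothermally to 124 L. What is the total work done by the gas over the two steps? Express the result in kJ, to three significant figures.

Step 1 (isobaric): W = PΔV = (65.8 kPa)(43.3 − 26.3 L) = 1119 J.
After step 1: P = 65.8 kPa, V = 43.3 L, T = 778.7 K.
Step 2 (isothermal): W = P₁V₁ ln(V₂/V₁) = (2849) ln(124/43.3) = 2998 J.
W_total = 1119 + 2998 = 4116 J.

W_total ≈ 4.12 kJ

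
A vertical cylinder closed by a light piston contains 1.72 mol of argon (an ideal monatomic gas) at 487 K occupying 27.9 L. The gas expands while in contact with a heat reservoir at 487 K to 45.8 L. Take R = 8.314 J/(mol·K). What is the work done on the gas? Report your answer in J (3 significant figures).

Isothermal: W = nRT ln(V₂/V₁).
W = (1.72)(8.314)(487) × ln(45.8/27.9)
  = 6964 × 0.4957
W_by_gas = 3452 J; work on gas = −W_by = -3452 J.

W ≈ -3450 J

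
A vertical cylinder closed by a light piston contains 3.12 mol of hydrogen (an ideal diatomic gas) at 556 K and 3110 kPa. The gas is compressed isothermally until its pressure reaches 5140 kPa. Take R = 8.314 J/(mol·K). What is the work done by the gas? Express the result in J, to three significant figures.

W ≈ -7250 J

Isothermal process: W = nRT ln(V₂/V₁) = nRT ln(P₁/P₂).
W = (3.12)(8.314)(556) × ln(3110/5140)
  = 14422 × ln(0.6051) = 14422 × -0.5024
W_by_gas = -7246 J.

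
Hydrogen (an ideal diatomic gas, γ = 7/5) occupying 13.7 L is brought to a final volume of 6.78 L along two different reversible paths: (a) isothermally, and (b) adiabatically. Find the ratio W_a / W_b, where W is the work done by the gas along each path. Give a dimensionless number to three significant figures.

W_a / W_b ≈ 0.866

Path (a) isothermal: W = P₁V₁ ln(V₂/V₁) → W_a/(P₁V₁) = -0.7034.
Path (b) adiabatic: W = P₁V₁(1 − (V₁/V₂)^(γ−1))/(γ−1) → W_b/(P₁V₁) = -0.8124.
W_a / W_b = -0.7034 / -0.8124 = 0.8659.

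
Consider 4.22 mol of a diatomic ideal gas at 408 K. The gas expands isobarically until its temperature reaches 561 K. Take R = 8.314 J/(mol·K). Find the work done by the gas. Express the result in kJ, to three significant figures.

W ≈ 5.37 kJ

Isobaric: W = P ΔV = nR ΔT.
W = (4.22)(8.314)(561 − 408) = 5368 J.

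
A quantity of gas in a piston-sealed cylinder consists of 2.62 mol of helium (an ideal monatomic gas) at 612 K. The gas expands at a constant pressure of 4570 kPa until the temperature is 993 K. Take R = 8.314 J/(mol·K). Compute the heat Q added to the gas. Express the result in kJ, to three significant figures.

Isobaric: W = nRΔT = (2.62)(8.314)(381) = 8299 J.
ΔU = nCᵥΔT with Cᵥ = 3R/2: ΔU = (2.62)(12.47)(381) = 12449 J.
Q = ΔU + W = 12449 + 8299 = 20748 J.

Q ≈ 20.7 kJ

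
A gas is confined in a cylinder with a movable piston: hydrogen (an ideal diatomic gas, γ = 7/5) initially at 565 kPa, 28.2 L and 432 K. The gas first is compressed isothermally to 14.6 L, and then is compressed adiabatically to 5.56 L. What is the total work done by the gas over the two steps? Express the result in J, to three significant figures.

Step 1 (isothermal): W = P₁V₁ ln(V₂/V₁) = (15933) ln(14.6/28.2) = -10489 J.
After step 1: P = 1091 kPa, V = 14.6 L, T = 432 K.
Step 2 (adiabatic): W = (P₁V₁ − P₂V₂)/(γ−1) = (15933 − 23443)/0.4 = -18774 J.
W_total = -10489 − 18774 = -29263 J.

W_total ≈ -29300 J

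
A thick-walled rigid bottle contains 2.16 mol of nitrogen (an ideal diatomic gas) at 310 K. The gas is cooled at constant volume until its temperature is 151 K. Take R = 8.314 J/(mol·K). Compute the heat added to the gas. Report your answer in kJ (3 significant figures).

Q ≈ -7.14 kJ

Constant volume ⇒ W = 0, so Q = ΔU = nCᵥΔT with Cᵥ = 5R/2 = 20.79 J/(mol·K).
ΔU = (2.16)(20.79)(151 − 310) = -7138 J.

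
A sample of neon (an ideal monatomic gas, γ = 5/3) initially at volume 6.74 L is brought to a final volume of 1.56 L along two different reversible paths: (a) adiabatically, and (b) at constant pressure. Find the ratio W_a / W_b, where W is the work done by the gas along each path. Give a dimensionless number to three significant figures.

Path (a) adiabatic: W = P₁V₁(1 − (V₁/V₂)^(γ−1))/(γ−1) → W_a/(P₁V₁) = -2.479.
Path (b) isobaric: W = P₁(V₂ − V₁) → W_b/(P₁V₁) = -0.7685.
W_a / W_b = -2.479 / -0.7685 = 3.226.

W_a / W_b ≈ 3.23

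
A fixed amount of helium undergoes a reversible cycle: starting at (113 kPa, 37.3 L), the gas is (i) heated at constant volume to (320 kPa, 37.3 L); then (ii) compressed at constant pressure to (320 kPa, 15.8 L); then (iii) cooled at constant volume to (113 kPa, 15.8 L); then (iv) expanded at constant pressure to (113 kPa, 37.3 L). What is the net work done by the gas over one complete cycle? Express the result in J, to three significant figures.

W_net ≈ -4450 J

Constant-volume legs do no work.
W(ii) = (320)(15.8 − 37.3) = -6880 J; W(iv) = (113)(37.3 − 15.8) = 2429 J.
W_net = -6880 + 2429 = -4450 J (the counter-clockwise enclosed area).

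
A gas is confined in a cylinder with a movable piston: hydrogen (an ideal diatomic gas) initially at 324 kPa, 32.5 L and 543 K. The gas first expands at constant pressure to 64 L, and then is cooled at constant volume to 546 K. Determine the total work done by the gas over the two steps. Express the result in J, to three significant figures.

Step 1 (isobaric): W = PΔV = (324 kPa)(64 − 32.5 L) = 10206 J.
Step 2 (isochoric): W = 0 (constant volume).
W_total = 10206 + 0 = 10206 J.

W_total ≈ 10200 J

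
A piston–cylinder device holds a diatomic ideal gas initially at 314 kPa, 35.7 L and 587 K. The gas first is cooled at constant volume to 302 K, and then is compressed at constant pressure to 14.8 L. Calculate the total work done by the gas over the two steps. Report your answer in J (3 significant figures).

Step 1 (isochoric): W = 0 (constant volume).
After step 1: P = 161.5 kPa (V unchanged).
Step 2 (isobaric): W = PΔV = (161.5 kPa)(14.8 − 35.7 L) = -3376 J.
W_total = 0 − 3376 = -3376 J.

W_total ≈ -3380 J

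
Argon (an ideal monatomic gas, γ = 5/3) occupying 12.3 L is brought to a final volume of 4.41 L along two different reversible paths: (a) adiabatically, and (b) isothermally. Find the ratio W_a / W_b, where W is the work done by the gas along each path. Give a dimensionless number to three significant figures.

Path (a) adiabatic: W = P₁V₁(1 − (V₁/V₂)^(γ−1))/(γ−1) → W_a/(P₁V₁) = -1.472.
Path (b) isothermal: W = P₁V₁ ln(V₂/V₁) → W_b/(P₁V₁) = -1.026.
W_a / W_b = -1.472 / -1.026 = 1.435.

W_a / W_b ≈ 1.44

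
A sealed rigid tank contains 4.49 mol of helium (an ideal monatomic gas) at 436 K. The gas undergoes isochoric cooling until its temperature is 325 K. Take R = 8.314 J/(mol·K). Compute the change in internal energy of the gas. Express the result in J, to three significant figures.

ΔU ≈ -6220 J

Constant volume ⇒ W = 0, so Q = ΔU = nCᵥΔT with Cᵥ = 3R/2 = 12.47 J/(mol·K).
ΔU = (4.49)(12.47)(325 − 436) = -6215 J.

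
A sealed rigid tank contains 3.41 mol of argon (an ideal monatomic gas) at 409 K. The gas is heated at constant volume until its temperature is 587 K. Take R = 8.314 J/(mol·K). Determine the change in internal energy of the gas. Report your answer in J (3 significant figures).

Constant volume ⇒ W = 0, so Q = ΔU = nCᵥΔT with Cᵥ = 3R/2 = 12.47 J/(mol·K).
ΔU = (3.41)(12.47)(587 − 409) = 7570 J.

ΔU ≈ 7570 J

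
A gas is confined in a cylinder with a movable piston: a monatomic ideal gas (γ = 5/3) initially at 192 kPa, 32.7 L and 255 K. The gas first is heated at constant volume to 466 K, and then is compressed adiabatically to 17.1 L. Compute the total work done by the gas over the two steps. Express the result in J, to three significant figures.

W_total ≈ -9300 J

Step 1 (isochoric): W = 0 (constant volume).
After step 1: P = 350.9 kPa (V unchanged).
Step 2 (adiabatic): W = (P₁V₁ − P₂V₂)/(γ−1) = (11473 − 17676)/0.667 = -9305 J.
W_total = 0 − 9305 = -9305 J.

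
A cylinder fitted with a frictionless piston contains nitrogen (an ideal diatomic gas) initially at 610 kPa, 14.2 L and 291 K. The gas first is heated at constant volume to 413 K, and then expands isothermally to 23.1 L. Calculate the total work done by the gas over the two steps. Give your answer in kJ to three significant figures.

W_total ≈ 5.98 kJ

Step 1 (isochoric): W = 0 (constant volume).
After step 1: P = 865.7 kPa (V unchanged).
Step 2 (isothermal): W = P₁V₁ ln(V₂/V₁) = (12293) ln(23.1/14.2) = 5982 J.
W_total = 0 + 5982 = 5982 J.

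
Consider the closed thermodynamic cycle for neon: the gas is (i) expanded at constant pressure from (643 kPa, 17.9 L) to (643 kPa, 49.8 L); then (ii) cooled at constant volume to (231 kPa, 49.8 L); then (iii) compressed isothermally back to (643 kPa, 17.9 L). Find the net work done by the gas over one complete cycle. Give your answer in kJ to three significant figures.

Leg (i): W = PΔV = (643)(49.8 − 17.9) = 20512 J.
Leg (ii): W = 0.
Leg (iii): W = PᵢVᵢ ln(V_f/Vᵢ) = (11504) ln(17.9/49.8) = -11771 J.
W_net = 20512 − 11771 = 8741 J.

W_net ≈ 8.74 kJ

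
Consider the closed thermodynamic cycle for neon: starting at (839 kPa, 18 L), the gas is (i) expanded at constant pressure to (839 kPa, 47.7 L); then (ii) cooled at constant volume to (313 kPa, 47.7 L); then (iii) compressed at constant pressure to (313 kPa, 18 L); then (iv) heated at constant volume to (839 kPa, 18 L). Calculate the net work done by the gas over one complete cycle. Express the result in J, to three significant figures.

W_net ≈ 15600 J

Constant-volume legs do no work.
W(i) = (839)(47.7 − 18) = 24918 J; W(iii) = (313)(18 − 47.7) = -9296 J.
W_net = 24918 − 9296 = 15622 J (the clockwise enclosed area).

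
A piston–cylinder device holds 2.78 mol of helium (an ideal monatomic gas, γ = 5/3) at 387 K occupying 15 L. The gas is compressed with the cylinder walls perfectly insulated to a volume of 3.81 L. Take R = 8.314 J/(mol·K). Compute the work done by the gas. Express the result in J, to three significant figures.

Adiabatic: TV^(γ−1) = const with γ = 5/3.
T₂ = T₁ (V₁/V₂)^(γ−1) = 387 × (15/3.81)^0.667 = 387 × 2.493 = 964.9 K.
W_by = nCᵥ(T₁ − T₂) = (2.78)(12.47)(387 − 964.9) = -20036 J.

W ≈ -20000 J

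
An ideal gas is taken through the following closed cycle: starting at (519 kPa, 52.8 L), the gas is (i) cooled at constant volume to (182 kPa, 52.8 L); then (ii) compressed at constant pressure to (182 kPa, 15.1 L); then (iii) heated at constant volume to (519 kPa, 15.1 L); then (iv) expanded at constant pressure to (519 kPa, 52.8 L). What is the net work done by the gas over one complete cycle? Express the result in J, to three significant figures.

W_net ≈ 12700 J

Constant-volume legs do no work.
W(ii) = (182)(15.1 − 52.8) = -6861 J; W(iv) = (519)(52.8 − 15.1) = 19566 J.
W_net = -6861 + 19566 = 12705 J (the clockwise enclosed area).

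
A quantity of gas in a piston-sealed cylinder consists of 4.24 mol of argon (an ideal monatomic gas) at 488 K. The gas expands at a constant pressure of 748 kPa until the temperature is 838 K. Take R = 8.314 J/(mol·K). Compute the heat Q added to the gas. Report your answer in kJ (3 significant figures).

Isobaric: W = nRΔT = (4.24)(8.314)(350) = 12338 J.
ΔU = nCᵥΔT with Cᵥ = 3R/2: ΔU = (4.24)(12.47)(350) = 18507 J.
Q = ΔU + W = 18507 + 12338 = 30845 J.

Q ≈ 30.8 kJ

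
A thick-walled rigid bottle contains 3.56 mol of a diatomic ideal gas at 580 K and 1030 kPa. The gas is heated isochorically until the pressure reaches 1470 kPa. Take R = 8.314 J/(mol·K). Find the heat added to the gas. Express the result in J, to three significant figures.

Constant volume ⇒ W = 0, so Q = ΔU = nCᵥΔT with Cᵥ = 5R/2 = 20.79 J/(mol·K).
At constant V, T₂/T₁ = P₂/P₁ ⇒ ΔT = T₁(P₂/P₁ − 1) = 580·(1470/1030 − 1) = 247.8 K.
ΔU = (3.56)(20.79)(247.8) = 18333 J.

Q ≈ 18300 J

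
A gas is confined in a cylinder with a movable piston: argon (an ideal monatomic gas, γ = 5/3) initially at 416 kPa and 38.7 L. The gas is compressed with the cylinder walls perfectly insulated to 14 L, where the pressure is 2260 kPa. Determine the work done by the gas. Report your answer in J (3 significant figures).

Adiabatic: W = (P₁V₁ − P₂V₂)/(γ − 1) with γ = 5/3.
P₁V₁ = 16099 J, P₂V₂ = 31640 J.
W = (16099 − 31640) / 0.6667 = -23311 J.

W ≈ -23300 J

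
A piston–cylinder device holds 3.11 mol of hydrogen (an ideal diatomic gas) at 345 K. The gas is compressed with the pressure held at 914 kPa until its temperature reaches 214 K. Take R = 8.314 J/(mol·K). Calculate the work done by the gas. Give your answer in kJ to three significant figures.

Isobaric: W = P ΔV = nR ΔT.
W = (3.11)(8.314)(214 − 345) = -3387 J.

W ≈ -3.39 kJ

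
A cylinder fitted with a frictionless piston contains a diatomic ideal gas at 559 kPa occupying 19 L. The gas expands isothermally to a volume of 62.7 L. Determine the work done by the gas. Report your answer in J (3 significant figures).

Isothermal: W = nRT ln(V₂/V₁) = P₁V₁ ln(V₂/V₁).
P₁V₁ = (559 kPa)(19 L) = 10621 J.
W = 10621 × ln(62.7/19) = 10621 × 1.194
W_by_gas = 12681 J.

W ≈ 12700 J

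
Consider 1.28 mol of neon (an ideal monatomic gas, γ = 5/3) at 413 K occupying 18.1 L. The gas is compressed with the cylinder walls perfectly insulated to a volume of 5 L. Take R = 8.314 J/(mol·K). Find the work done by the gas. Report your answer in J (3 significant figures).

W ≈ -8950 J

Adiabatic: TV^(γ−1) = const with γ = 5/3.
T₂ = T₁ (V₁/V₂)^(γ−1) = 413 × (18.1/5)^0.667 = 413 × 2.358 = 973.7 K.
W_by = nCᵥ(T₁ − T₂) = (1.28)(12.47)(413 − 973.7) = -8950 J.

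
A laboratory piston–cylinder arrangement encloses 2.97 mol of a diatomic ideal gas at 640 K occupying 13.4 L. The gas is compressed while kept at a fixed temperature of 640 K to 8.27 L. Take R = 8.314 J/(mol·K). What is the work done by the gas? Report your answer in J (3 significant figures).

Isothermal: W = nRT ln(V₂/V₁).
W = (2.97)(8.314)(640) × ln(8.27/13.4)
  = 15803 × -0.4826
W_by_gas = -7627 J.

W ≈ -7630 J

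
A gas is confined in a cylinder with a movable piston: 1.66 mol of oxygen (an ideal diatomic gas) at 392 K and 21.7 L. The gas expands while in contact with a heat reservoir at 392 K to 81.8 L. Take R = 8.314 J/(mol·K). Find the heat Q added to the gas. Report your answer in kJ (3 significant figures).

Isothermal ⇒ ΔU = 0, so Q = W = nRT ln(V₂/V₁).
Q = (1.66)(8.314)(392) ln(81.8/21.7) = 5410 × 1.327 = 7179 J.

Q ≈ 7.18 kJ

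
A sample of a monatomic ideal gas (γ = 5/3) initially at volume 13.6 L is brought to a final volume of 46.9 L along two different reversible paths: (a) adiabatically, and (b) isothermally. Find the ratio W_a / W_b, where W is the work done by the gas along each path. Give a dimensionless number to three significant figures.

W_a / W_b ≈ 0.681

Path (a) adiabatic: W = P₁V₁(1 − (V₁/V₂)^(γ−1))/(γ−1) → W_a/(P₁V₁) = 0.8428.
Path (b) isothermal: W = P₁V₁ ln(V₂/V₁) → W_b/(P₁V₁) = 1.238.
W_a / W_b = 0.8428 / 1.238 = 0.6808.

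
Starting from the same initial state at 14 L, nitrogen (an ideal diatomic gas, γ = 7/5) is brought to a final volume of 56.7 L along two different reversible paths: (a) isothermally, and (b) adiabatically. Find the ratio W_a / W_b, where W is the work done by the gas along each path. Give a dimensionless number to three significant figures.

Path (a) isothermal: W = P₁V₁ ln(V₂/V₁) → W_a/(P₁V₁) = 1.399.
Path (b) adiabatic: W = P₁V₁(1 − (V₁/V₂)^(γ−1))/(γ−1) → W_b/(P₁V₁) = 1.071.
W_a / W_b = 1.399 / 1.071 = 1.306.

W_a / W_b ≈ 1.31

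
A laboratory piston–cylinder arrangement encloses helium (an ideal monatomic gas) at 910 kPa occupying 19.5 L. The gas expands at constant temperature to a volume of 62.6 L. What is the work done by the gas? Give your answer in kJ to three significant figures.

Isothermal: W = nRT ln(V₂/V₁) = P₁V₁ ln(V₂/V₁).
P₁V₁ = (910 kPa)(19.5 L) = 17745 J.
W = 17745 × ln(62.6/19.5) = 17745 × 1.166
W_by_gas = 20697 J.

W ≈ 20.7 kJ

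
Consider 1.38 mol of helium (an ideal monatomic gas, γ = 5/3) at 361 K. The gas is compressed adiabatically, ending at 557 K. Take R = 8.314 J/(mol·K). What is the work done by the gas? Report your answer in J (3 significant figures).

Adiabatic ⇒ Q = 0, so W_by = −ΔU = nCᵥ(T₁ − T₂).
Cᵥ = 3R/2 = 12.47 J/(mol·K).
W = (1.38)(12.47)(361 − 557) = -3373 J.

W ≈ -3370 J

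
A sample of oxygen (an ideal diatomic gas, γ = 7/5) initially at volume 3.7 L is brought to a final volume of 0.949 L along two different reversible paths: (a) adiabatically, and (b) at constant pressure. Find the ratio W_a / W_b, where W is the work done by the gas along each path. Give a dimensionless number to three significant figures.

Path (a) adiabatic: W = P₁V₁(1 − (V₁/V₂)^(γ−1))/(γ−1) → W_a/(P₁V₁) = -1.808.
Path (b) isobaric: W = P₁(V₂ − V₁) → W_b/(P₁V₁) = -0.7435.
W_a / W_b = -1.808 / -0.7435 = 2.432.

W_a / W_b ≈ 2.43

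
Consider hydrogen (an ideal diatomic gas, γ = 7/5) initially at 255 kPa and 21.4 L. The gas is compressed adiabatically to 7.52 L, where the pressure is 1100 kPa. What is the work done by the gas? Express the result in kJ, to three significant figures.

W ≈ -7.04 kJ

Adiabatic: W = (P₁V₁ − P₂V₂)/(γ − 1) with γ = 7/5.
P₁V₁ = 5457 J, P₂V₂ = 8272 J.
W = (5457 − 8272) / 0.4 = -7038 J.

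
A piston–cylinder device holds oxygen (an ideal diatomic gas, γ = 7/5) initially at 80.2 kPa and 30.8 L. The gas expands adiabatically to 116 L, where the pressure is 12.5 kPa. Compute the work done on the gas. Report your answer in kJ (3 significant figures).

Adiabatic: W = (P₁V₁ − P₂V₂)/(γ − 1) with γ = 7/5.
P₁V₁ = 2470 J, P₂V₂ = 1450 J.
W = (2470 − 1450) / 0.4 = 2550 J.
Work on gas = −W_by = -2550 J.

W ≈ -2.55 kJ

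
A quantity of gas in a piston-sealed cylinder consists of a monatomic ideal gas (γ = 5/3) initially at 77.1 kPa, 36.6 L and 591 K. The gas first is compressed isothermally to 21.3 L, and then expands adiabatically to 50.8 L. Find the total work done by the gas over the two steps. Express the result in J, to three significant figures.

Step 1 (isothermal): W = P₁V₁ ln(V₂/V₁) = (2822) ln(21.3/36.6) = -1528 J.
After step 1: P = 132.5 kPa, V = 21.3 L, T = 591 K.
Step 2 (adiabatic): W = (P₁V₁ − P₂V₂)/(γ−1) = (2822 − 1581)/0.667 = 1862 J.
W_total = -1528 + 1862 = 334 J.

W_total ≈ 334 J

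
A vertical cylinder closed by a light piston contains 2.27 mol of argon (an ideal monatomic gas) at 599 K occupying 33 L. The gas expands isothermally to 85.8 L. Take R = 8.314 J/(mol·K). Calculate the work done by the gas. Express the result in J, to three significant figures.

Isothermal: W = nRT ln(V₂/V₁).
W = (2.27)(8.314)(599) × ln(85.8/33)
  = 11305 × 0.9555
W_by_gas = 10802 J.

W ≈ 10800 J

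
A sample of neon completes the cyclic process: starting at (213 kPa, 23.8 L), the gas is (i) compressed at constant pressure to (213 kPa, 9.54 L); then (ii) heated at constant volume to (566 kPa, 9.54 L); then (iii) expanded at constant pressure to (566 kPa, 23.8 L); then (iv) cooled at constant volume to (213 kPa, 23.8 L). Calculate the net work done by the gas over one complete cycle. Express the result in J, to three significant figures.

W_net ≈ 5030 J

Constant-volume legs do no work.
W(i) = (213)(9.54 − 23.8) = -3037 J; W(iii) = (566)(23.8 − 9.54) = 8071 J.
W_net = -3037 + 8071 = 5034 J (the clockwise enclosed area).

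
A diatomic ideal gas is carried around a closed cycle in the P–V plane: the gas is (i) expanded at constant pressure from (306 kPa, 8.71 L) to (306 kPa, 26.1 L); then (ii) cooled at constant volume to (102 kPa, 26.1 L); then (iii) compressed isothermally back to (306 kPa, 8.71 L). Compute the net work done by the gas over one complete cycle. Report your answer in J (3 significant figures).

Leg (i): W = PΔV = (306)(26.1 − 8.71) = 5321 J.
Leg (ii): W = 0.
Leg (iii): W = PᵢVᵢ ln(V_f/Vᵢ) = (2662) ln(8.71/26.1) = -2922 J.
W_net = 5321 − 2922 = 2400 J.

W_net ≈ 2400 J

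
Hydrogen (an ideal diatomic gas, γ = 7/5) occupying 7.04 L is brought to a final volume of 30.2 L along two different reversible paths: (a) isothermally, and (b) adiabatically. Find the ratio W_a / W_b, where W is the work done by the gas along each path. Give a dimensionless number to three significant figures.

Path (a) isothermal: W = P₁V₁ ln(V₂/V₁) → W_a/(P₁V₁) = 1.456.
Path (b) adiabatic: W = P₁V₁(1 − (V₁/V₂)^(γ−1))/(γ−1) → W_b/(P₁V₁) = 1.104.
W_a / W_b = 1.456 / 1.104 = 1.319.

W_a / W_b ≈ 1.32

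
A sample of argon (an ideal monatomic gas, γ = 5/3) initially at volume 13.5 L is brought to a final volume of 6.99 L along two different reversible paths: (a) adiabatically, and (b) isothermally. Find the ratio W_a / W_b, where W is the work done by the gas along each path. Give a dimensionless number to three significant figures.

Path (a) adiabatic: W = P₁V₁(1 − (V₁/V₂)^(γ−1))/(γ−1) → W_a/(P₁V₁) = -0.8263.
Path (b) isothermal: W = P₁V₁ ln(V₂/V₁) → W_b/(P₁V₁) = -0.6582.
W_a / W_b = -0.8263 / -0.6582 = 1.255.

W_a / W_b ≈ 1.26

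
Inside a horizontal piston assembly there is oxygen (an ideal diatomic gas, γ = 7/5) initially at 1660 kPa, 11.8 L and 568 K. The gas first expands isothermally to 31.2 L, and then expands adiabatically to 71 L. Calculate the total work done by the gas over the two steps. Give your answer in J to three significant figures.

Step 1 (isothermal): W = P₁V₁ ln(V₂/V₁) = (19588) ln(31.2/11.8) = 19046 J.
After step 1: P = 627.8 kPa, V = 31.2 L, T = 568 K.
Step 2 (adiabatic): W = (P₁V₁ − P₂V₂)/(γ−1) = (19588 − 14098)/0.4 = 13726 J.
W_total = 19046 + 13726 = 32771 J.

W_total ≈ 32800 J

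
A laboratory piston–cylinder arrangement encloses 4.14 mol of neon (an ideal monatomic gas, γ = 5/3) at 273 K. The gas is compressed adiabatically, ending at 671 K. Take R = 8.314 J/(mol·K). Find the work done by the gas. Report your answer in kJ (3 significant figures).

Adiabatic ⇒ Q = 0, so W_by = −ΔU = nCᵥ(T₁ − T₂).
Cᵥ = 3R/2 = 12.47 J/(mol·K).
W = (4.14)(12.47)(273 − 671) = -20549 J.

W ≈ -20.5 kJ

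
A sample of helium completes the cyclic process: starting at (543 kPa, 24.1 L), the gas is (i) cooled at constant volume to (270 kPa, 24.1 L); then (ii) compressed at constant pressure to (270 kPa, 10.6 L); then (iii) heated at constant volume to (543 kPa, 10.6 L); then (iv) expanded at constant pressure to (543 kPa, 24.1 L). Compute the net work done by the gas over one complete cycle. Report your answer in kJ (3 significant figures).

Constant-volume legs do no work.
W(ii) = (270)(10.6 − 24.1) = -3645 J; W(iv) = (543)(24.1 − 10.6) = 7331 J.
W_net = -3645 + 7331 = 3686 J (the clockwise enclosed area).

W_net ≈ 3.69 kJ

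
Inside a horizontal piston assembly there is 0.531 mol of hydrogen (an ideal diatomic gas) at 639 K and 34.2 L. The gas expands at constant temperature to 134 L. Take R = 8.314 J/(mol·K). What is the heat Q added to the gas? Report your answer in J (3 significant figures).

Q ≈ 3850 J

Isothermal ⇒ ΔU = 0, so Q = W = nRT ln(V₂/V₁).
Q = (0.531)(8.314)(639) ln(134/34.2) = 2821 × 1.366 = 3852 J.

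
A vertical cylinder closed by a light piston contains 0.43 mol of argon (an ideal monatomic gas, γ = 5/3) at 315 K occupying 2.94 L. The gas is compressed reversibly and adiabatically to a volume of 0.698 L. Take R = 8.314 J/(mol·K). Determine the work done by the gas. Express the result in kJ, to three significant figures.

Adiabatic: TV^(γ−1) = const with γ = 5/3.
T₂ = T₁ (V₁/V₂)^(γ−1) = 315 × (2.94/0.698)^0.667 = 315 × 2.608 = 821.6 K.
W_by = nCᵥ(T₁ − T₂) = (0.43)(12.47)(315 − 821.6) = -2716 J.

W ≈ -2.72 kJ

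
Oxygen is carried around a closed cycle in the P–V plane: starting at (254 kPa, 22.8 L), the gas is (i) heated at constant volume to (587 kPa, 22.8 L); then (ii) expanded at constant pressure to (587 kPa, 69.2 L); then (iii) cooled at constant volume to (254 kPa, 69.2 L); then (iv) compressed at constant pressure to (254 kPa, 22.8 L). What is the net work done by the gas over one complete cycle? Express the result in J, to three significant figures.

Constant-volume legs do no work.
W(ii) = (587)(69.2 − 22.8) = 27237 J; W(iv) = (254)(22.8 − 69.2) = -11786 J.
W_net = 27237 − 11786 = 15451 J (the clockwise enclosed area).

W_net ≈ 15500 J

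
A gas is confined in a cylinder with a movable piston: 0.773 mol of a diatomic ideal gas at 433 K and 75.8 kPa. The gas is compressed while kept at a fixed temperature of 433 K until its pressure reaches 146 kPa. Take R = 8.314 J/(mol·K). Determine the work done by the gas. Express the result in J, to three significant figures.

W ≈ -1820 J

Isothermal process: W = nRT ln(V₂/V₁) = nRT ln(P₁/P₂).
W = (0.773)(8.314)(433) × ln(75.8/146)
  = 2783 × ln(0.5192) = 2783 × -0.6555
W_by_gas = -1824 J.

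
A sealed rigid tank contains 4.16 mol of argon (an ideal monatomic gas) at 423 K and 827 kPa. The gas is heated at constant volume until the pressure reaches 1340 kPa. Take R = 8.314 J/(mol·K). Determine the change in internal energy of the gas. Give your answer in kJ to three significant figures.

ΔU ≈ 13.6 kJ

Constant volume ⇒ W = 0, so Q = ΔU = nCᵥΔT with Cᵥ = 3R/2 = 12.47 J/(mol·K).
At constant V, T₂/T₁ = P₂/P₁ ⇒ ΔT = T₁(P₂/P₁ − 1) = 423·(1340/827 − 1) = 262.4 K.
ΔU = (4.16)(12.47)(262.4) = 13613 J.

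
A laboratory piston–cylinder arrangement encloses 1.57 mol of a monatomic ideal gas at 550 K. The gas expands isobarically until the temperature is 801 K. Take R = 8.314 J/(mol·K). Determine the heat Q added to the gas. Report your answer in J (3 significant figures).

Q ≈ 8190 J

Isobaric: W = nRΔT = (1.57)(8.314)(251) = 3276 J.
ΔU = nCᵥΔT with Cᵥ = 3R/2: ΔU = (1.57)(12.47)(251) = 4914 J.
Q = ΔU + W = 4914 + 3276 = 8191 J.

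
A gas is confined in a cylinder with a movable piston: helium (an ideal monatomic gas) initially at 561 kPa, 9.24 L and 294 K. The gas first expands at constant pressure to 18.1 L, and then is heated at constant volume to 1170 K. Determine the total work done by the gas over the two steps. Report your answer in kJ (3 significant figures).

Step 1 (isobaric): W = PΔV = (561 kPa)(18.1 − 9.24 L) = 4970 J.
Step 2 (isochoric): W = 0 (constant volume).
W_total = 4970 + 0 = 4970 J.

W_total ≈ 4.97 kJ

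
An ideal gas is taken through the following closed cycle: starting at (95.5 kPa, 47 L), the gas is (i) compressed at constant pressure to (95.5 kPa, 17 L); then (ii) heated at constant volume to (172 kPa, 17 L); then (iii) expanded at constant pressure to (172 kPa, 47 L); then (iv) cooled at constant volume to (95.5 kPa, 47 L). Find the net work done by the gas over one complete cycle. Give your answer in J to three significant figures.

Constant-volume legs do no work.
W(i) = (95.5)(17 − 47) = -2865 J; W(iii) = (172)(47 − 17) = 5160 J.
W_net = -2865 + 5160 = 2295 J (the clockwise enclosed area).

W_net ≈ 2300 J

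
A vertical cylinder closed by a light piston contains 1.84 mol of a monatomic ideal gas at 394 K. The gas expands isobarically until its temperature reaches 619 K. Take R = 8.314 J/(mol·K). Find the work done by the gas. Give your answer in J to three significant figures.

W ≈ 3440 J

Isobaric: W = P ΔV = nR ΔT.
W = (1.84)(8.314)(619 − 394) = 3442 J.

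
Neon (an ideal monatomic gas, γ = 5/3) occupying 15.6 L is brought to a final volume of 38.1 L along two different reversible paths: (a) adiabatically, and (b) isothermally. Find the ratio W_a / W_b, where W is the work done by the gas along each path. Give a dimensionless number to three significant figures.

Path (a) adiabatic: W = P₁V₁(1 − (V₁/V₂)^(γ−1))/(γ−1) → W_a/(P₁V₁) = 0.6729.
Path (b) isothermal: W = P₁V₁ ln(V₂/V₁) → W_b/(P₁V₁) = 0.8929.
W_a / W_b = 0.6729 / 0.8929 = 0.7536.

W_a / W_b ≈ 0.754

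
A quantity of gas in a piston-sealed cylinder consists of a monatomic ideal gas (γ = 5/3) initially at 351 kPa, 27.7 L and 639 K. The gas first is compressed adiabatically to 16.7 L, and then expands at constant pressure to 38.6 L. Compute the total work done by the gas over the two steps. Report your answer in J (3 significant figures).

Step 1 (adiabatic): W = (P₁V₁ − P₂V₂)/(γ−1) = (9723 − 13624)/0.667 = -5852 J.
After step 1: P = 815.8 kPa, V = 16.7 L, T = 895.4 K.
Step 2 (isobaric): W = PΔV = (815.8 kPa)(38.6 − 16.7 L) = 17866 J.
W_total = -5852 + 17866 = 12014 J.

W_total ≈ 12000 J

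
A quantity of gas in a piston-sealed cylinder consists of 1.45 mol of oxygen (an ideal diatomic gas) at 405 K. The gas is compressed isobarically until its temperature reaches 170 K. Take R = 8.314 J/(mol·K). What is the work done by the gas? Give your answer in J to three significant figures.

Isobaric: W = P ΔV = nR ΔT.
W = (1.45)(8.314)(170 − 405) = -2833 J.

W ≈ -2830 J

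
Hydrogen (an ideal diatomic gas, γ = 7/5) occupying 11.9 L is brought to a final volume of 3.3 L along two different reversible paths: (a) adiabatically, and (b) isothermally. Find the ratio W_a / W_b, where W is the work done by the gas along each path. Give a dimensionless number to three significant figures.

Path (a) adiabatic: W = P₁V₁(1 − (V₁/V₂)^(γ−1))/(γ−1) → W_a/(P₁V₁) = -1.676.
Path (b) isothermal: W = P₁V₁ ln(V₂/V₁) → W_b/(P₁V₁) = -1.283.
W_a / W_b = -1.676 / -1.283 = 1.307.

W_a / W_b ≈ 1.31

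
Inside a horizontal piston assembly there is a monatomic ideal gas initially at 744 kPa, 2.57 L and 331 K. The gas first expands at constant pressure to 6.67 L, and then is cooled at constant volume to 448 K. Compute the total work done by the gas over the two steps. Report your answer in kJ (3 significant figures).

Step 1 (isobaric): W = PΔV = (744 kPa)(6.67 − 2.57 L) = 3050 J.
Step 2 (isochoric): W = 0 (constant volume).
W_total = 3050 + 0 = 3050 J.

W_total ≈ 3.05 kJ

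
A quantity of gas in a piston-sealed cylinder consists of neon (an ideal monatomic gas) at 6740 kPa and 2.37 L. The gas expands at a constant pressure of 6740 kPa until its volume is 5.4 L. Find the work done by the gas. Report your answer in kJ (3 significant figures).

Isobaric: W = P ΔV.
W = (6740 kPa)(5.4 − 2.37 L) = (6740)(3.03) = 20422 J.

W ≈ 20.4 kJ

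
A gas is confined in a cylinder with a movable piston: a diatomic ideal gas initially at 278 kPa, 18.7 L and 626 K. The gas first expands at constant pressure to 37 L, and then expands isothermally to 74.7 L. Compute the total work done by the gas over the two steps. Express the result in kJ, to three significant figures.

Step 1 (isobaric): W = PΔV = (278 kPa)(37 − 18.7 L) = 5087 J.
After step 1: P = 278 kPa, V = 37 L, T = 1239 K.
Step 2 (isothermal): W = P₁V₁ ln(V₂/V₁) = (10286) ln(74.7/37) = 7227 J.
W_total = 5087 + 7227 = 12314 J.

W_total ≈ 12.3 kJ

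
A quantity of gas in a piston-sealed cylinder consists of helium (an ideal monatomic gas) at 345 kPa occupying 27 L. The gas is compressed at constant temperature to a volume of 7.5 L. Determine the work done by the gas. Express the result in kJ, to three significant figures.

W ≈ -11.9 kJ

Isothermal: W = nRT ln(V₂/V₁) = P₁V₁ ln(V₂/V₁).
P₁V₁ = (345 kPa)(27 L) = 9315 J.
W = 9315 × ln(7.5/27) = 9315 × -1.281
W_by_gas = -11932 J.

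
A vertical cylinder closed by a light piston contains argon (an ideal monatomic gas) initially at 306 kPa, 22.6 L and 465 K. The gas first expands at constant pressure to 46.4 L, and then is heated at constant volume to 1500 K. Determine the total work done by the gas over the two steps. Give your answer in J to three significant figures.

W_total ≈ 7280 J

Step 1 (isobaric): W = PΔV = (306 kPa)(46.4 − 22.6 L) = 7283 J.
Step 2 (isochoric): W = 0 (constant volume).
W_total = 7283 + 0 = 7283 J.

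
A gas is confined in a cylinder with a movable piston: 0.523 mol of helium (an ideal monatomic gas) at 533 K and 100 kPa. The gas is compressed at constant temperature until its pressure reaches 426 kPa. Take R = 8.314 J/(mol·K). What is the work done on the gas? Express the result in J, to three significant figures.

Isothermal process: W = nRT ln(V₂/V₁) = nRT ln(P₁/P₂).
W = (0.523)(8.314)(533) × ln(100/426)
  = 2318 × ln(0.2347) = 2318 × -1.449
W_by_gas = -3359 J; work on gas = −W_by = 3359 J.

W ≈ 3360 J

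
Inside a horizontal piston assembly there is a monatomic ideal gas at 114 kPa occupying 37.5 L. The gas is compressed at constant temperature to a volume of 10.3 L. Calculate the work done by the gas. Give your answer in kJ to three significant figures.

Isothermal: W = nRT ln(V₂/V₁) = P₁V₁ ln(V₂/V₁).
P₁V₁ = (114 kPa)(37.5 L) = 4275 J.
W = 4275 × ln(10.3/37.5) = 4275 × -1.292
W_by_gas = -5524 J.

W ≈ -5.52 kJ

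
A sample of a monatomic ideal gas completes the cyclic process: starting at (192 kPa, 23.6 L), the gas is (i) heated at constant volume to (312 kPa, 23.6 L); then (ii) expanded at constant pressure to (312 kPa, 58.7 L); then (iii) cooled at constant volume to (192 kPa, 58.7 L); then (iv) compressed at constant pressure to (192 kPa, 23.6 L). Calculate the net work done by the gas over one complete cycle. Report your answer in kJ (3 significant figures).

W_net ≈ 4.21 kJ

Constant-volume legs do no work.
W(ii) = (312)(58.7 − 23.6) = 10951 J; W(iv) = (192)(23.6 − 58.7) = -6739 J.
W_net = 10951 − 6739 = 4212 J (the clockwise enclosed area).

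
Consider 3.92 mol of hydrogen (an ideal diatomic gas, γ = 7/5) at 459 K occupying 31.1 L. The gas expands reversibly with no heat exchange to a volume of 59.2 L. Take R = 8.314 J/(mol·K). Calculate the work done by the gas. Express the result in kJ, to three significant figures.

Adiabatic: TV^(γ−1) = const with γ = 7/5.
T₂ = T₁ (V₁/V₂)^(γ−1) = 459 × (31.1/59.2)^0.4 = 459 × 0.773 = 354.8 K.
W_by = nCᵥ(T₁ − T₂) = (3.92)(20.79)(459 − 354.8) = 8490 J.

W ≈ 8.49 kJ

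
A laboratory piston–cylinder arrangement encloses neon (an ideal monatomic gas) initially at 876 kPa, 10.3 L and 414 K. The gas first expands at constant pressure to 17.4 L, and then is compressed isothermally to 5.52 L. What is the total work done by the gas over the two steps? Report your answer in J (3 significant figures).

W_total ≈ -11300 J

Step 1 (isobaric): W = PΔV = (876 kPa)(17.4 − 10.3 L) = 6220 J.
After step 1: P = 876 kPa, V = 17.4 L, T = 699.4 K.
Step 2 (isothermal): W = P₁V₁ ln(V₂/V₁) = (15242) ln(5.52/17.4) = -17500 J.
W_total = 6220 − 17500 = -11280 J.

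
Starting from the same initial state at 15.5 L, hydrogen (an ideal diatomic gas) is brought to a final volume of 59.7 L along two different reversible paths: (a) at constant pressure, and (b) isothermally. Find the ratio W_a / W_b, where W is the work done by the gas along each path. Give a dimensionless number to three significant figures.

Path (a) isobaric: W = P₁(V₂ − V₁) → W_a/(P₁V₁) = 2.852.
Path (b) isothermal: W = P₁V₁ ln(V₂/V₁) → W_b/(P₁V₁) = 1.348.
W_a / W_b = 2.852 / 1.348 = 2.115.

W_a / W_b ≈ 2.11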